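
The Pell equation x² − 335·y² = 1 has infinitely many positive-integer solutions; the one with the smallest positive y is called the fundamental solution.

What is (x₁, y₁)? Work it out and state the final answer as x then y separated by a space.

[18; 3,3,3,36] for √335; ℓ=4 ⇒ convergent index 3
step 0: (18, 1)  from 18·(1,0) + (0,1)
step 1: (55, 3)  from 3·(18,1) + (1,0)
step 2: (183, 10)  from 3·(55,3) + (18,1)
step 3: (604, 33)  from 3·(183,10) + (55,3)
fundamental: x₁=604, y₁=33  (since 364816 − 335·1089 = 1)

604 33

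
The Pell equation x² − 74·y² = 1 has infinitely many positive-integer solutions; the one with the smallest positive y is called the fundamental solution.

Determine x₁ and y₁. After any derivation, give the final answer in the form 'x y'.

√74 = [8; 1,1,1,1,16, …], period ℓ=5 (odd) → k=9
i=0: a=8 ⇒ p=8, q=1
i=1: a=1 ⇒ p=9, q=1
i=2: a=1 ⇒ p=17, q=2
i=3: a=1 ⇒ p=26, q=3
i=4: a=1 ⇒ p=43, q=5
i=5: a=16 ⇒ p=714, q=83
i=6: a=1 ⇒ p=757, q=88
i=7: a=1 ⇒ p=1471, q=171
i=8: a=1 ⇒ p=2228, q=259
i=9: a=1 ⇒ p=3699, q=430
fundamental: x₁=3699, y₁=430  (since 13682601 − 74·184900 = 1)

3699 430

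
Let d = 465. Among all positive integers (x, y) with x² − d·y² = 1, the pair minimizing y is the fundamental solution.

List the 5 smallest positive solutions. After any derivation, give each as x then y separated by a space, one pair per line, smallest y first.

15871 736
503777281 23362112
15990898437631 741560158368
507583097703505921 23538602523554944
16111702671313786506751 747162320561120874080

[21; 1,1,3,2,2,2,3,1,1,42] for √465; ℓ=10 ⇒ convergent index 9
i=0: a=21 ⇒ p=21, q=1
…
i=2: a=1 ⇒ p=43, q=2
i=3: a=3 ⇒ p=151, q=7
i=4: a=2 ⇒ p=345, q=16
i=5: a=2 ⇒ p=841, q=39
i=6: a=2 ⇒ p=2027, q=94
i=7: a=3 ⇒ p=6922, q=321
i=8: a=1 ⇒ p=8949, q=415
i=9: a=1 ⇒ p=15871, q=736
→ (15871, 736).  Check: 15871²=251888641, 465·736²=251888640, difference 1.
n=2: (15871,736)∘(15871,736) = (15871·15871+465·736·736, 15871·736+736·15871) = (503777281,23362112)
n=3: (503777281,23362112)∘(15871,736) = (15871·503777281+465·736·23362112, 15871·23362112+736·503777281) = (15990898437631,741560158368)
n=4: (15990898437631,741560158368)∘(15871,736) = (15871·15990898437631+465·736·741560158368, 15871·741560158368+736·15990898437631) = (507583097703505921,23538602523554944)
n=5: (507583097703505921,23538602523554944)∘(15871,736) = (15871·507583097703505921+465·736·23538602523554944, 15871·23538602523554944+736·507583097703505921) = (16111702671313786506751,747162320561120874080)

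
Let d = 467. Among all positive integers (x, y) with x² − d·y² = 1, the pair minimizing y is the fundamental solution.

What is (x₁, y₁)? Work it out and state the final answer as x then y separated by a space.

√467 = [21; 1,1,1,1,3,…,1,1,42, …], period ℓ=14 (even) → k=13
i=0: a=21 ⇒ p=21, q=1
i=1: a=1 ⇒ p=22, q=1
i=2: a=1 ⇒ p=43, q=2
…
i=4: a=1 ⇒ p=108, q=5
…
i=7: a=21 ⇒ p=27164, q=1257
…
i=10: a=1 ⇒ p=358232, q=16577
i=11: a=1 ⇒ p=633697, q=29324
i=12: a=1 ⇒ p=991929, q=45901
i=13: a=1 ⇒ p=1625626, q=75225
(x₁, y₁) = (1625626, 75225);  1625626² − 467·75225² = 1 ✓

1625626 75225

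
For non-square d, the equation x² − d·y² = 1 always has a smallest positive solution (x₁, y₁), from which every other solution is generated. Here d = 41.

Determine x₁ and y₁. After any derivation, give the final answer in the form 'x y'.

2049 320

√41 = [6; 2,2,12, …], period ℓ=3 (odd) → k=5
k=0  a_k=6  p_k/q_k = 6/1
k=1  a_k=2  p_k/q_k = 13/2
k=2  a_k=2  p_k/q_k = 32/5
…
k=4  a_k=2  p_k/q_k = 826/129
k=5  a_k=2  p_k/q_k = 2049/320
fundamental: x₁=2049, y₁=320  (since 4198401 − 41·102400 = 1)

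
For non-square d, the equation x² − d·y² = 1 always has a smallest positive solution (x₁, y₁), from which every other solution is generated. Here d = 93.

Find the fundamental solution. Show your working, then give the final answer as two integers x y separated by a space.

12151 1260

[9; 1,1,1,4,6,4,1,1,1,18] for √93; ℓ=10 ⇒ convergent index 9
k=0  a_k=9  p_k/q_k = 9/1
k=1  a_k=1  p_k/q_k = 10/1
k=2  a_k=1  p_k/q_k = 19/2
…
k=4  a_k=4  p_k/q_k = 135/14
…
k=6  a_k=4  p_k/q_k = 3491/362
…
k=8  a_k=1  p_k/q_k = 7821/811
k=9  a_k=1  p_k/q_k = 12151/1260
→ (12151, 1260).  Check: 12151²=147646801, 93·1260²=147646800, difference 1.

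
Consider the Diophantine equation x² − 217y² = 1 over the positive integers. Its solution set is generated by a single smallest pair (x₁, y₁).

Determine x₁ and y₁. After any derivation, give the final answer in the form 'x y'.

d=217: √d = [14; 1,2,1,2,1,…,2,1,28] (ℓ=16, even), read p_15/q_15
i=0: a=14 ⇒ p=14, q=1
…
i=10: a=1 ⇒ p=154218, q=10469
…
i=14: a=2 ⇒ p=2809702, q=190735
i=15: a=1 ⇒ p=3844063, q=260952
→ (3844063, 260952).  Check: 3844063²=14776820347969, 217·260952²=14776820347968, difference 1.

3844063 260952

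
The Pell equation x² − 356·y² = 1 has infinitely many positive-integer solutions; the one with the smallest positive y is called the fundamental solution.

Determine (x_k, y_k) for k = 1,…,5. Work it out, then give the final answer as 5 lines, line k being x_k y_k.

500001 26500
500002000001 26500053000
500003000004500001 26500106000079500
500004000010000008000001 26500159000265000106000
500005000017500025000012500001 26500212000556500530000132500

[18; 1,6,1,1,2,…,6,1,36] for √356; ℓ=14 ⇒ convergent index 13
a_0=18:  p_0=18·1+0=18,  q_0=18·0+1=1
…
a_3=1:  p_3=1·132+19=151,  q_3=1·7+1=8
a_4=1:  p_4=1·151+132=283,  q_4=1·8+7=15
…
a_6=1:  p_6=1·717+283=1000,  q_6=1·38+15=53
a_7=8:  p_7=8·1000+717=8717,  q_7=8·53+38=462
a_8=1:  p_8=1·8717+1000=9717,  q_8=1·462+53=515
a_9=2:  p_9=2·9717+8717=28151,  q_9=2·515+462=1492
a_10=1:  p_10=1·28151+9717=37868,  q_10=1·1492+515=2007
a_11=1:  p_11=1·37868+28151=66019,  q_11=1·2007+1492=3499
a_12=6:  p_12=6·66019+37868=433982,  q_12=6·3499+2007=23001
a_13=1:  p_13=1·433982+66019=500001,  q_13=1·23001+3499=26500
→ (500001, 26500).  Check: 500001²=250001000001, 356·26500²=250001000000, difference 1.
k=2:  x_2 = 500001·500001+356·26500·26500 = 500002000001,  y_2 = 500001·26500+26500·500001 = 26500053000
k=3:  x_3 = 500001·500002000001+356·26500·26500053000 = 500003000004500001,  y_3 = 500001·26500053000+26500·500002000001 = 26500106000079500
k=4:  x_4 = 500001·500003000004500001+356·26500·26500106000079500 = 500004000010000008000001,  y_4 = 500001·26500106000079500+26500·500003000004500001 = 26500159000265000106000
k=5:  x_5 = 500001·500004000010000008000001+356·26500·26500159000265000106000 = 500005000017500025000012500001,  y_5 = 500001·26500159000265000106000+26500·500004000010000008000001 = 26500212000556500530000132500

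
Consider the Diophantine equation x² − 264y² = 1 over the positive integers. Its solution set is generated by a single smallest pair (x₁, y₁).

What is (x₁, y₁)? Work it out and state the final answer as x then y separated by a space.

d=264: √d = [16; 4,32] (ℓ=2, even), read p_1/q_1
k=0  a_k=16  p_k/q_k = 16/1
k=1  a_k=4  p_k/q_k = 65/4
(x₁, y₁) = (65, 4);  65² − 264·4² = 1 ✓

65 4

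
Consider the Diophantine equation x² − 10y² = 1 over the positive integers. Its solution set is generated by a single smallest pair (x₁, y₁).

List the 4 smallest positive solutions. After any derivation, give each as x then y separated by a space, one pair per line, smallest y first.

19 6
721 228
27379 8658
1039681 328776

√10 = [3; 6, …], period ℓ=1 (odd) → k=1
step 0: (3, 1)  from 3·(1,0) + (0,1)
step 1: (19, 6)  from 6·(3,1) + (1,0)
→ (19, 6).  Check: 19²=361, 10·6²=360, difference 1.
(x_2, y_2) = (19·19 + 10·6·6, 19·6 + 6·19) = (721, 228)
(x_3, y_3) = (19·721 + 10·6·228, 19·228 + 6·721) = (27379, 8658)
(x_4, y_4) = (19·27379 + 10·6·8658, 19·8658 + 6·27379) = (1039681, 328776)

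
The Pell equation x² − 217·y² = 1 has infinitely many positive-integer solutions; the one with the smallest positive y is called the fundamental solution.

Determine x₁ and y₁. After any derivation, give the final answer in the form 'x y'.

3844063 260952

[14; 1,2,1,2,1,…,2,1,28] for √217; ℓ=16 ⇒ convergent index 15
k=0  a_k=14  p_k/q_k = 14/1
k=1  a_k=1  p_k/q_k = 15/1
k=2  a_k=2  p_k/q_k = 44/3
…
k=4  a_k=2  p_k/q_k = 162/11
k=5  a_k=1  p_k/q_k = 221/15
k=6  a_k=1  p_k/q_k = 383/26
…
k=11  a_k=1  p_k/q_k = 293381/19916
k=12  a_k=2  p_k/q_k = 740980/50301
…
k=14  a_k=2  p_k/q_k = 2809702/190735
k=15  a_k=1  p_k/q_k = 3844063/260952
→ (3844063, 260952).  Check: 3844063²=14776820347969, 217·260952²=14776820347968, difference 1.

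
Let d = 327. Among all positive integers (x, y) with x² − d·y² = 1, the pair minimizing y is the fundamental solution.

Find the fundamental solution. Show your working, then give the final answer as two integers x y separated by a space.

√327 → a₀=18, period (12,36); ℓ=2 even so k=1
i=0: a=18 ⇒ p=18, q=1
i=1: a=12 ⇒ p=217, q=12
(x₁, y₁) = (217, 12);  217² − 327·12² = 1 ✓

217 12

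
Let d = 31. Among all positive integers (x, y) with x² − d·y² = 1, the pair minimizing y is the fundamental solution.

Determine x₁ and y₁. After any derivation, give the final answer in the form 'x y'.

[5; 1,1,3,5,3,1,1,10] for √31; ℓ=8 ⇒ convergent index 7
i=0: a=5 ⇒ p=5, q=1
i=1: a=1 ⇒ p=6, q=1
i=2: a=1 ⇒ p=11, q=2
i=3: a=3 ⇒ p=39, q=7
i=4: a=5 ⇒ p=206, q=37
…
i=6: a=1 ⇒ p=863, q=155
i=7: a=1 ⇒ p=1520, q=273
fundamental: x₁=1520, y₁=273  (since 2310400 − 31·74529 = 1)

1520 273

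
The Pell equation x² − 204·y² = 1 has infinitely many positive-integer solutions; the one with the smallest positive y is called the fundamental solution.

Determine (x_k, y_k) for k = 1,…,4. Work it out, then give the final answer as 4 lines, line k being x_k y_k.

4999 350
49980001 3499300
499700044999 34986001050
4996000999920001 349790034998600

[14; 3,1,1,6,1,1,3,28] for √204; ℓ=8 ⇒ convergent index 7
a_0=14:  p_0=14·1+0=14,  q_0=14·0+1=1
a_1=3:  p_1=3·14+1=43,  q_1=3·1+0=3
…
a_3=1:  p_3=1·57+43=100,  q_3=1·4+3=7
…
a_6=1:  p_6=1·757+657=1414,  q_6=1·53+46=99
a_7=3:  p_7=3·1414+757=4999,  q_7=3·99+53=350
→ (4999, 350).  Check: 4999²=24990001, 204·350²=24990000, difference 1.
k=2:  x_2 = 4999·4999+204·350·350 = 49980001,  y_2 = 4999·350+350·4999 = 3499300
k=3:  x_3 = 4999·49980001+204·350·3499300 = 499700044999,  y_3 = 4999·3499300+350·49980001 = 34986001050
k=4:  x_4 = 4999·499700044999+204·350·34986001050 = 4996000999920001,  y_4 = 4999·34986001050+350·499700044999 = 349790034998600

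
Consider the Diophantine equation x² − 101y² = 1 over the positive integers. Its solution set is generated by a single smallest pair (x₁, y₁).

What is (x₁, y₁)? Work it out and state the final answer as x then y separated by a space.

201 20

√101 → a₀=10, period (20); ℓ=1 odd so k=1
a_0=10:  p_0=10·1+0=10,  q_0=10·0+1=1
a_1=20:  p_1=20·10+1=201,  q_1=20·1+0=20
→ (201, 20).  Check: 201²=40401, 101·20²=40400, difference 1.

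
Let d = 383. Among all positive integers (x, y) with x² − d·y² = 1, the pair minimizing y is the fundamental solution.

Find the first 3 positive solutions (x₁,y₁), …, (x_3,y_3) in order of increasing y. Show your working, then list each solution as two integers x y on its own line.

d=383: √d = [19; 1,1,3,19,3,1,1,38] (ℓ=8, even), read p_7/q_7
a_0=19:  p_0=19·1+0=19,  q_0=19·0+1=1
a_1=1:  p_1=1·19+1=20,  q_1=1·1+0=1
a_2=1:  p_2=1·20+19=39,  q_2=1·1+1=2
a_3=3:  p_3=3·39+20=137,  q_3=3·2+1=7
a_4=19:  p_4=19·137+39=2642,  q_4=19·7+2=135
…
a_6=1:  p_6=1·8063+2642=10705,  q_6=1·412+135=547
a_7=1:  p_7=1·10705+8063=18768,  q_7=1·547+412=959
(x₁, y₁) = (18768, 959);  18768² − 383·959² = 1 ✓
(x_2, y_2) = (18768·18768 + 383·959·959, 18768·959 + 959·18768) = (704475647, 35997024)
(x_3, y_3) = (18768·704475647 + 383·959·35997024, 18768·35997024 + 959·704475647) = (26443197867024, 1351184291905)

18768 959
704475647 35997024
26443197867024 1351184291905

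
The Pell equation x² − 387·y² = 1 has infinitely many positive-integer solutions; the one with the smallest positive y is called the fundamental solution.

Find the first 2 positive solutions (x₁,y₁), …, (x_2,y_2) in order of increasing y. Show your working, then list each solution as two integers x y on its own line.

3482 177
24248647 1232628

√387 → a₀=19, period (1,2,19,2,1,38); ℓ=6 even so k=5
a_0=19:  p_0=19·1+0=19,  q_0=19·0+1=1
…
a_3=19:  p_3=19·59+20=1141,  q_3=19·3+1=58
a_4=2:  p_4=2·1141+59=2341,  q_4=2·58+3=119
a_5=1:  p_5=1·2341+1141=3482,  q_5=1·119+58=177
(x₁, y₁) = (3482, 177);  3482² − 387·177² = 1 ✓
k=2:  x_2 = 3482·3482+387·177·177 = 24248647,  y_2 = 3482·177+177·3482 = 1232628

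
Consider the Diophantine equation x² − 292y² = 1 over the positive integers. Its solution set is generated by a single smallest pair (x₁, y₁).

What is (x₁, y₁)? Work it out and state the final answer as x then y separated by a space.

d=292: √d = [17; 11,2,1,3,8,3,1,2,11,34] (ℓ=10, even), read p_9/q_9
a_0=17:  p_0=17·1+0=17,  q_0=17·0+1=1
a_1=11:  p_1=11·17+1=188,  q_1=11·1+0=11
a_2=2:  p_2=2·188+17=393,  q_2=2·11+1=23
…
a_5=8:  p_5=8·2136+581=17669,  q_5=8·125+34=1034
a_6=3:  p_6=3·17669+2136=55143,  q_6=3·1034+125=3227
a_7=1:  p_7=1·55143+17669=72812,  q_7=1·3227+1034=4261
a_8=2:  p_8=2·72812+55143=200767,  q_8=2·4261+3227=11749
a_9=11:  p_9=11·200767+72812=2281249,  q_9=11·11749+4261=133500
(x₁, y₁) = (2281249, 133500);  2281249² − 292·133500² = 1 ✓

2281249 133500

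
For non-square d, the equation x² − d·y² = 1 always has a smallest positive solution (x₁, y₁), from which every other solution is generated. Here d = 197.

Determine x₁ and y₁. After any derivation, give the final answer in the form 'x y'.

√197 → a₀=14, period (28); ℓ=1 odd so k=1
step 0: (14, 1)  from 14·(1,0) + (0,1)
step 1: (393, 28)  from 28·(14,1) + (1,0)
→ (393, 28).  Check: 393²=154449, 197·28²=154448, difference 1.

393 28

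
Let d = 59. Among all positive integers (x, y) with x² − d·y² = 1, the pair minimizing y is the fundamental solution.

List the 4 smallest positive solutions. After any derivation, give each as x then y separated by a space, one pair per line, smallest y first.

d=59: √d = [7; 1,2,7,2,1,14] (ℓ=6, even), read p_5/q_5
k=0  a_k=7  p_k/q_k = 7/1
k=1  a_k=1  p_k/q_k = 8/1
k=2  a_k=2  p_k/q_k = 23/3
k=3  a_k=7  p_k/q_k = 169/22
k=4  a_k=2  p_k/q_k = 361/47
k=5  a_k=1  p_k/q_k = 530/69
→ (530, 69).  Check: 530²=280900, 59·69²=280899, difference 1.
k=2:  x_2 = 530·530+59·69·69 = 561799,  y_2 = 530·69+69·530 = 73140
k=3:  x_3 = 530·561799+59·69·73140 = 595506410,  y_3 = 530·73140+69·561799 = 77528331
k=4:  x_4 = 530·595506410+59·69·77528331 = 631236232801,  y_4 = 530·77528331+69·595506410 = 82179957720

530 69
561799 73140
595506410 77528331
631236232801 82179957720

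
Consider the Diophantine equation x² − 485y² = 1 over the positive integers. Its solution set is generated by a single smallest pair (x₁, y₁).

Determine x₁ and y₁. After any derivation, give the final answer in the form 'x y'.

969 44

√485 → a₀=22, period (44); ℓ=1 odd so k=1
step 0: (22, 1)  from 22·(1,0) + (0,1)
step 1: (969, 44)  from 44·(22,1) + (1,0)
fundamental: x₁=969, y₁=44  (since 938961 − 485·1936 = 1)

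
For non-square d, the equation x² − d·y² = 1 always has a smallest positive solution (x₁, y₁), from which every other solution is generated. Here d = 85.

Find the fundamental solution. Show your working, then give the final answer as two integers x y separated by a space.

√85 = [9; 4,1,1,4,18, …], period ℓ=5 (odd) → k=9
i=0: a=9 ⇒ p=9, q=1
i=1: a=4 ⇒ p=37, q=4
i=2: a=1 ⇒ p=46, q=5
…
i=6: a=4 ⇒ p=27926, q=3029
…
i=8: a=1 ⇒ p=62739, q=6805
i=9: a=4 ⇒ p=285769, q=30996
(x₁, y₁) = (285769, 30996);  285769² − 85·30996² = 1 ✓

285769 30996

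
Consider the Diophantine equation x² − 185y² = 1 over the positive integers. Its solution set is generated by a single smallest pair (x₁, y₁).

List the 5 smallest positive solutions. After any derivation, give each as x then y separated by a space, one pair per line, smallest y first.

[13; 1,1,1,1,26] for √185; ℓ=5 ⇒ convergent index 9
a_0=13:  p_0=13·1+0=13,  q_0=13·0+1=1
…
a_4=1:  p_4=1·41+27=68,  q_4=1·3+2=5
a_5=26:  p_5=26·68+41=1809,  q_5=26·5+3=133
…
a_7=1:  p_7=1·1877+1809=3686,  q_7=1·138+133=271
a_8=1:  p_8=1·3686+1877=5563,  q_8=1·271+138=409
a_9=1:  p_9=1·5563+3686=9249,  q_9=1·409+271=680
fundamental: x₁=9249, y₁=680  (since 85544001 − 185·462400 = 1)
k=2:  x_2 = 9249·9249+185·680·680 = 171088001,  y_2 = 9249·680+680·9249 = 12578640
k=3:  x_3 = 9249·171088001+185·680·12578640 = 3164785833249,  y_3 = 9249·12578640+680·171088001 = 232679682040
k=4:  x_4 = 9249·3164785833249+185·680·232679682040 = 58542208172352001,  y_4 = 9249·232679682040+680·3164785833249 = 4304108745797280
k=5:  x_5 = 9249·58542208172352001+185·680·4304108745797280 = 1082913763607381481249,  y_5 = 9249·4304108745797280+680·58542208172352001 = 79617403347078403400

9249 680
171088001 12578640
3164785833249 232679682040
58542208172352001 4304108745797280
1082913763607381481249 79617403347078403400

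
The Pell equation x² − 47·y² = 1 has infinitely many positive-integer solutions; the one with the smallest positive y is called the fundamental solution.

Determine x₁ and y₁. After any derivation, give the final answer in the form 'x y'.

[6; 1,5,1,12] for √47; ℓ=4 ⇒ convergent index 3
i=0: a=6 ⇒ p=6, q=1
…
i=2: a=5 ⇒ p=41, q=6
i=3: a=1 ⇒ p=48, q=7
(x₁, y₁) = (48, 7);  48² − 47·7² = 1 ✓

48 7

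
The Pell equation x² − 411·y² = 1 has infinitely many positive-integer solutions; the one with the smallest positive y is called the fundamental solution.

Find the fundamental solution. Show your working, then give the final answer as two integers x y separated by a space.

[20; 3,1,1,1,19,1,1,1,3,40] for √411; ℓ=10 ⇒ convergent index 9
step 0: (20, 1)  from 20·(1,0) + (0,1)
step 1: (61, 3)  from 3·(20,1) + (1,0)
step 2: (81, 4)  from 1·(61,3) + (20,1)
step 3: (142, 7)  from 1·(81,4) + (61,3)
…
step 5: (4379, 216)  from 19·(223,11) + (142,7)
…
step 8: (13583, 670)  from 1·(8981,443) + (4602,227)
step 9: (49730, 2453)  from 3·(13583,670) + (8981,443)
→ (49730, 2453).  Check: 49730²=2473072900, 411·2453²=2473072899, difference 1.

49730 2453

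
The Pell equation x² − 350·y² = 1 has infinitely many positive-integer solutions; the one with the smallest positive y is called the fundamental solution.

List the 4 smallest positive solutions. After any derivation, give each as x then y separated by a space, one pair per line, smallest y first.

449 24
403201 21552
362074049 19353672
325142092801 17379575904

√350 → a₀=18, period (1,2,2,2,1,36); ℓ=6 even so k=5
step 0: (18, 1)  from 18·(1,0) + (0,1)
…
step 2: (56, 3)  from 2·(19,1) + (18,1)
…
step 4: (318, 17)  from 2·(131,7) + (56,3)
step 5: (449, 24)  from 1·(318,17) + (131,7)
(x₁, y₁) = (449, 24);  449² − 350·24² = 1 ✓
k=2:  x_2 = 449·449+350·24·24 = 403201,  y_2 = 449·24+24·449 = 21552
k=3:  x_3 = 449·403201+350·24·21552 = 362074049,  y_3 = 449·21552+24·403201 = 19353672
k=4:  x_4 = 449·362074049+350·24·19353672 = 325142092801,  y_4 = 449·19353672+24·362074049 = 17379575904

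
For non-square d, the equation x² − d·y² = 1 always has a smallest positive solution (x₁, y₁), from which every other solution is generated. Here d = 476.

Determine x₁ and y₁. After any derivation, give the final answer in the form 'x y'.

√476 = [21; 1,4,2,10,2,4,1,42, …], period ℓ=8 (even) → k=7
a_0=21:  p_0=21·1+0=21,  q_0=21·0+1=1
…
a_3=2:  p_3=2·109+22=240,  q_3=2·5+1=11
…
a_5=2:  p_5=2·2509+240=5258,  q_5=2·115+11=241
a_6=4:  p_6=4·5258+2509=23541,  q_6=4·241+115=1079
a_7=1:  p_7=1·23541+5258=28799,  q_7=1·1079+241=1320
→ (28799, 1320).  Check: 28799²=829382401, 476·1320²=829382400, difference 1.

28799 1320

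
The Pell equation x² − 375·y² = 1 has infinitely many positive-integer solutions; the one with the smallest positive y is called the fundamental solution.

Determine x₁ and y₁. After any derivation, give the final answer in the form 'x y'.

15124 781

√375 = [19; 2,1,2,1,5,1,2,1,2,38, …], period ℓ=10 (even) → k=9
step 0: (19, 1)  from 19·(1,0) + (0,1)
step 1: (39, 2)  from 2·(19,1) + (1,0)
…
step 3: (155, 8)  from 2·(58,3) + (39,2)
…
step 5: (1220, 63)  from 5·(213,11) + (155,8)
step 6: (1433, 74)  from 1·(1220,63) + (213,11)
step 7: (4086, 211)  from 2·(1433,74) + (1220,63)
step 8: (5519, 285)  from 1·(4086,211) + (1433,74)
step 9: (15124, 781)  from 2·(5519,285) + (4086,211)
(x₁, y₁) = (15124, 781);  15124² − 375·781² = 1 ✓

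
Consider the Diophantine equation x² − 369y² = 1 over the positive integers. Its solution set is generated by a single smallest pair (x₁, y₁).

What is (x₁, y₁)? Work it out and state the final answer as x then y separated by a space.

8396801 437120

√369 = [19; 4,1,3,2,7,4,7,2,3,1,4,38, …], period ℓ=12 (even) → k=11
a_0=19:  p_0=19·1+0=19,  q_0=19·0+1=1
…
a_2=1:  p_2=1·77+19=96,  q_2=1·4+1=5
…
a_5=7:  p_5=7·826+365=6147,  q_5=7·43+19=320
a_6=4:  p_6=4·6147+826=25414,  q_6=4·320+43=1323
…
a_8=2:  p_8=2·184045+25414=393504,  q_8=2·9581+1323=20485
a_9=3:  p_9=3·393504+184045=1364557,  q_9=3·20485+9581=71036
a_10=1:  p_10=1·1364557+393504=1758061,  q_10=1·71036+20485=91521
a_11=4:  p_11=4·1758061+1364557=8396801,  q_11=4·91521+71036=437120
→ (8396801, 437120).  Check: 8396801²=70506267033601, 369·437120²=70506267033600, difference 1.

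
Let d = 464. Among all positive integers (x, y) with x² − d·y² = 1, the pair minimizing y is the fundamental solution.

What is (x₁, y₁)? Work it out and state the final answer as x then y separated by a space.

[21; 1,1,5,1,1,1,5,1,1,42] for √464; ℓ=10 ⇒ convergent index 9
i=0: a=21 ⇒ p=21, q=1
i=1: a=1 ⇒ p=22, q=1
…
i=4: a=1 ⇒ p=280, q=13
…
i=8: a=1 ⇒ p=5299, q=246
i=9: a=1 ⇒ p=9801, q=455
(x₁, y₁) = (9801, 455);  9801² − 464·455² = 1 ✓

9801 455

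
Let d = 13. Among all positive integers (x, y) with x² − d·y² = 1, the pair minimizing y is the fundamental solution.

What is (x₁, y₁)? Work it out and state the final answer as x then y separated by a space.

649 180

d=13: √d = [3; 1,1,1,1,6] (ℓ=5, odd), read p_9/q_9
i=0: a=3 ⇒ p=3, q=1
i=1: a=1 ⇒ p=4, q=1
…
i=3: a=1 ⇒ p=11, q=3
…
i=5: a=6 ⇒ p=119, q=33
i=6: a=1 ⇒ p=137, q=38
i=7: a=1 ⇒ p=256, q=71
i=8: a=1 ⇒ p=393, q=109
i=9: a=1 ⇒ p=649, q=180
(x₁, y₁) = (649, 180);  649² − 13·180² = 1 ✓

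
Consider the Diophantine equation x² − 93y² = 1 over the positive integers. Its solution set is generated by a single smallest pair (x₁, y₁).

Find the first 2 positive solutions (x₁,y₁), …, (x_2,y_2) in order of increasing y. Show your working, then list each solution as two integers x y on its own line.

d=93: √d = [9; 1,1,1,4,6,4,1,1,1,18] (ℓ=10, even), read p_9/q_9
k=0  a_k=9  p_k/q_k = 9/1
…
k=2  a_k=1  p_k/q_k = 19/2
…
k=4  a_k=4  p_k/q_k = 135/14
k=5  a_k=6  p_k/q_k = 839/87
k=6  a_k=4  p_k/q_k = 3491/362
k=7  a_k=1  p_k/q_k = 4330/449
k=8  a_k=1  p_k/q_k = 7821/811
k=9  a_k=1  p_k/q_k = 12151/1260
fundamental: x₁=12151, y₁=1260  (since 147646801 − 93·1587600 = 1)
(x_2, y_2) = (12151·12151 + 93·1260·1260, 12151·1260 + 1260·12151) = (295293601, 30620520)

12151 1260
295293601 30620520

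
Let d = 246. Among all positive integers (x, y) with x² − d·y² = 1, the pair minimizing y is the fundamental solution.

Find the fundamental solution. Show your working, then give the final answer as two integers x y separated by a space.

d=246: √d = [15; 1,2,5,1,14,1,5,2,1,30] (ℓ=10, even), read p_9/q_9
k=0  a_k=15  p_k/q_k = 15/1
k=1  a_k=1  p_k/q_k = 16/1
…
k=3  a_k=5  p_k/q_k = 251/16
k=4  a_k=1  p_k/q_k = 298/19
k=5  a_k=14  p_k/q_k = 4423/282
k=6  a_k=1  p_k/q_k = 4721/301
k=7  a_k=5  p_k/q_k = 28028/1787
k=8  a_k=2  p_k/q_k = 60777/3875
k=9  a_k=1  p_k/q_k = 88805/5662
(x₁, y₁) = (88805, 5662);  88805² − 246·5662² = 1 ✓

88805 5662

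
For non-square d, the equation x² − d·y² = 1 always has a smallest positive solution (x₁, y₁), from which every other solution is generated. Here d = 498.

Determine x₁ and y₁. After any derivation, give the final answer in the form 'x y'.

√498 = [22; 3,6,22,6,3,44, …], period ℓ=6 (even) → k=5
a_0=22:  p_0=22·1+0=22,  q_0=22·0+1=1
a_1=3:  p_1=3·22+1=67,  q_1=3·1+0=3
…
a_3=22:  p_3=22·424+67=9395,  q_3=22·19+3=421
a_4=6:  p_4=6·9395+424=56794,  q_4=6·421+19=2545
a_5=3:  p_5=3·56794+9395=179777,  q_5=3·2545+421=8056
fundamental: x₁=179777, y₁=8056  (since 32319769729 − 498·64899136 = 1)

179777 8056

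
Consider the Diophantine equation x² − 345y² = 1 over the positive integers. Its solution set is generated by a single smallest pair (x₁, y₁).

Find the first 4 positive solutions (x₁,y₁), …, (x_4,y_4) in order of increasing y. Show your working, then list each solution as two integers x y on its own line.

[18; 1,1,2,1,6,1,2,1,1,36] for √345; ℓ=10 ⇒ convergent index 9
i=0: a=18 ⇒ p=18, q=1
…
i=4: a=1 ⇒ p=130, q=7
i=5: a=6 ⇒ p=873, q=47
i=6: a=1 ⇒ p=1003, q=54
…
i=8: a=1 ⇒ p=3882, q=209
i=9: a=1 ⇒ p=6761, q=364
→ (6761, 364).  Check: 6761²=45711121, 345·364²=45711120, difference 1.
n=2: (6761,364)∘(6761,364) = (6761·6761+345·364·364, 6761·364+364·6761) = (91422241,4922008)
n=3: (91422241,4922008)∘(6761,364) = (6761·91422241+345·364·4922008, 6761·4922008+364·91422241) = (1236211536041,66555391812)
n=4: (1236211536041,66555391812)∘(6761,364) = (6761·1236211536041+345·364·66555391812, 6761·66555391812+364·1236211536041) = (16716052298924161,899962003159856)

6761 364
91422241 4922008
1236211536041 66555391812
16716052298924161 899962003159856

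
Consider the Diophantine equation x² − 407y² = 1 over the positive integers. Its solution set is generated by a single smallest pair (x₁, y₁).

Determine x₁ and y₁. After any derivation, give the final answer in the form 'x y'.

[20; 5,1,2,1,5,40] for √407; ℓ=6 ⇒ convergent index 5
a_0=20:  p_0=20·1+0=20,  q_0=20·0+1=1
…
a_4=1:  p_4=1·343+121=464,  q_4=1·17+6=23
a_5=5:  p_5=5·464+343=2663,  q_5=5·23+17=132
fundamental: x₁=2663, y₁=132  (since 7091569 − 407·17424 = 1)

2663 132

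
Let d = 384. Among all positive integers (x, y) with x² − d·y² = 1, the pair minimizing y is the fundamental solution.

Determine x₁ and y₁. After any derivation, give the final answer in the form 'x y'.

4801 245

√384 = [19; 1,1,2,9,2,1,1,38, …], period ℓ=8 (even) → k=7
i=0: a=19 ⇒ p=19, q=1
…
i=3: a=2 ⇒ p=98, q=5
…
i=6: a=1 ⇒ p=2861, q=146
i=7: a=1 ⇒ p=4801, q=245
(x₁, y₁) = (4801, 245);  4801² − 384·245² = 1 ✓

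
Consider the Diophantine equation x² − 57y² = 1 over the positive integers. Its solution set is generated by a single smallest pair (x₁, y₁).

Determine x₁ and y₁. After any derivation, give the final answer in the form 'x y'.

√57 = [7; 1,1,4,1,1,14, …], period ℓ=6 (even) → k=5
i=0: a=7 ⇒ p=7, q=1
…
i=3: a=4 ⇒ p=68, q=9
i=4: a=1 ⇒ p=83, q=11
i=5: a=1 ⇒ p=151, q=20
→ (151, 20).  Check: 151²=22801, 57·20²=22800, difference 1.

151 20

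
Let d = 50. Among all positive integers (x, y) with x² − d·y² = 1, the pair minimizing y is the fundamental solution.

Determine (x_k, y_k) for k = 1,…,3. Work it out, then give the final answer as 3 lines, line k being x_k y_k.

√50 → a₀=7, period (14); ℓ=1 odd so k=1
a_0=7:  p_0=7·1+0=7,  q_0=7·0+1=1
a_1=14:  p_1=14·7+1=99,  q_1=14·1+0=14
(x₁, y₁) = (99, 14);  99² − 50·14² = 1 ✓
k=2:  x_2 = 99·99+50·14·14 = 19601,  y_2 = 99·14+14·99 = 2772
k=3:  x_3 = 99·19601+50·14·2772 = 3880899,  y_3 = 99·2772+14·19601 = 548842

99 14
19601 2772
3880899 548842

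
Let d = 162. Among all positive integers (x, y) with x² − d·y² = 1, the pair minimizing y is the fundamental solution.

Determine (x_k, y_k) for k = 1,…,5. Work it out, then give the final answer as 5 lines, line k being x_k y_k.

d=162: √d = [12; 1,2,1,2,12,2,1,2,1,24] (ℓ=10, even), read p_9/q_9
a_0=12:  p_0=12·1+0=12,  q_0=12·0+1=1
a_1=1:  p_1=1·12+1=13,  q_1=1·1+0=1
a_2=2:  p_2=2·13+12=38,  q_2=2·1+1=3
a_3=1:  p_3=1·38+13=51,  q_3=1·3+1=4
a_4=2:  p_4=2·51+38=140,  q_4=2·4+3=11
a_5=12:  p_5=12·140+51=1731,  q_5=12·11+4=136
a_6=2:  p_6=2·1731+140=3602,  q_6=2·136+11=283
…
a_8=2:  p_8=2·5333+3602=14268,  q_8=2·419+283=1121
a_9=1:  p_9=1·14268+5333=19601,  q_9=1·1121+419=1540
→ (19601, 1540).  Check: 19601²=384199201, 162·1540²=384199200, difference 1.
(19601+1540√162)^2 = 768398401 + 60371080√162
(19601+1540√162)^3 = 30122754096401 + 2366667076620√162
(19601+1540√162)^4 = 1180872205318713601 + 92778082677286160√162
(19601+1540√162)^5 = 46292552162781456490001 + 3637086394748304967700√162

19601 1540
768398401 60371080
30122754096401 2366667076620
1180872205318713601 92778082677286160
46292552162781456490001 3637086394748304967700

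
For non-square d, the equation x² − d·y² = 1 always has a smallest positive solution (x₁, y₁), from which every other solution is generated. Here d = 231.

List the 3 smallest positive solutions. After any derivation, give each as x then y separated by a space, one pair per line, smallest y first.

76 5
11551 760
1755676 115515

[15; 5,30] for √231; ℓ=2 ⇒ convergent index 1
i=0: a=15 ⇒ p=15, q=1
i=1: a=5 ⇒ p=76, q=5
→ (76, 5).  Check: 76²=5776, 231·5²=5775, difference 1.
n=2: (76,5)∘(76,5) = (76·76+231·5·5, 76·5+5·76) = (11551,760)
n=3: (11551,760)∘(76,5) = (76·11551+231·5·760, 76·760+5·11551) = (1755676,115515)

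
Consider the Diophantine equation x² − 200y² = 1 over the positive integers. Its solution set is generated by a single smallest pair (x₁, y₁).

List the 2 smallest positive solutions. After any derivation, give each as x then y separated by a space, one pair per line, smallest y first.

√200 → a₀=14, period (7,28); ℓ=2 even so k=1
step 0: (14, 1)  from 14·(1,0) + (0,1)
step 1: (99, 7)  from 7·(14,1) + (1,0)
fundamental: x₁=99, y₁=7  (since 9801 − 200·49 = 1)
n=2: (99,7)∘(99,7) = (99·99+200·7·7, 99·7+7·99) = (19601,1386)

99 7
19601 1386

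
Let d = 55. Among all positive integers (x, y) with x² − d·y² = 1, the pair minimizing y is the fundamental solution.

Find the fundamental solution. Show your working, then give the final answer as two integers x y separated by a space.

89 12

√55 = [7; 2,2,2,14, …], period ℓ=4 (even) → k=3
a_0=7:  p_0=7·1+0=7,  q_0=7·0+1=1
a_1=2:  p_1=2·7+1=15,  q_1=2·1+0=2
a_2=2:  p_2=2·15+7=37,  q_2=2·2+1=5
a_3=2:  p_3=2·37+15=89,  q_3=2·5+2=12
→ (89, 12).  Check: 89²=7921, 55·12²=7920, difference 1.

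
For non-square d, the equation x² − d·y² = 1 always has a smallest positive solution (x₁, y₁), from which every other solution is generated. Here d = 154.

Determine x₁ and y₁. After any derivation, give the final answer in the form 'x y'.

21295 1716

[12; 2,2,3,1,2,1,3,2,2,24] for √154; ℓ=10 ⇒ convergent index 9
a_0=12:  p_0=12·1+0=12,  q_0=12·0+1=1
…
a_6=1:  p_6=1·757+273=1030,  q_6=1·61+22=83
a_7=3:  p_7=3·1030+757=3847,  q_7=3·83+61=310
a_8=2:  p_8=2·3847+1030=8724,  q_8=2·310+83=703
a_9=2:  p_9=2·8724+3847=21295,  q_9=2·703+310=1716
→ (21295, 1716).  Check: 21295²=453477025, 154·1716²=453477024, difference 1.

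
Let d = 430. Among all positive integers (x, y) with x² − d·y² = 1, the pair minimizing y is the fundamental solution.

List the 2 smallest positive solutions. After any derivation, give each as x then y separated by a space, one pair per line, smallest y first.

2862251 138030
16384961574001 790153011060

d=430: √d = [20; 1,2,1,3,1,…,2,1,40] (ℓ=14, even), read p_13/q_13
step 0: (20, 1)  from 20·(1,0) + (0,1)
…
step 3: (83, 4)  from 1·(62,3) + (21,1)
…
step 5: (394, 19)  from 1·(311,15) + (83,4)
…
step 7: (21794, 1051)  from 8·(2675,129) + (394,19)
…
step 10: (599138, 28893)  from 3·(155233,7486) + (133439,6435)
step 11: (754371, 36379)  from 1·(599138,28893) + (155233,7486)
step 12: (2107880, 101651)  from 2·(754371,36379) + (599138,28893)
step 13: (2862251, 138030)  from 1·(2107880,101651) + (754371,36379)
(x₁, y₁) = (2862251, 138030);  2862251² − 430·138030² = 1 ✓
k=2:  x_2 = 2862251·2862251+430·138030·138030 = 16384961574001,  y_2 = 2862251·138030+138030·2862251 = 790153011060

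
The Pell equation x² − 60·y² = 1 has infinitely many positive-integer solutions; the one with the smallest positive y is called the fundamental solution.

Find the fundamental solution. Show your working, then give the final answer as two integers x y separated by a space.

31 4

√60 = [7; 1,2,1,14, …], period ℓ=4 (even) → k=3
k=0  a_k=7  p_k/q_k = 7/1
…
k=2  a_k=2  p_k/q_k = 23/3
k=3  a_k=1  p_k/q_k = 31/4
fundamental: x₁=31, y₁=4  (since 961 − 60·16 = 1)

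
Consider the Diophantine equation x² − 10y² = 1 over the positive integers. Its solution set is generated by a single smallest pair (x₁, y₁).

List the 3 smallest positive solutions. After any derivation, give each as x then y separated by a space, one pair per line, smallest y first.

19 6
721 228
27379 8658

d=10: √d = [3; 6] (ℓ=1, odd), read p_1/q_1
i=0: a=3 ⇒ p=3, q=1
i=1: a=6 ⇒ p=19, q=6
→ (19, 6).  Check: 19²=361, 10·6²=360, difference 1.
(19+6√10)^2 = 721 + 228√10
(19+6√10)^3 = 27379 + 8658√10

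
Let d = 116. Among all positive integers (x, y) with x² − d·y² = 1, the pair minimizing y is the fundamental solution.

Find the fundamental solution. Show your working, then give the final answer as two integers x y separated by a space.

√116 → a₀=10, period (1,3,2,1,4,1,2,3,1,20); ℓ=10 even so k=9
i=0: a=10 ⇒ p=10, q=1
i=1: a=1 ⇒ p=11, q=1
i=2: a=3 ⇒ p=43, q=4
i=3: a=2 ⇒ p=97, q=9
…
i=6: a=1 ⇒ p=797, q=74
i=7: a=2 ⇒ p=2251, q=209
i=8: a=3 ⇒ p=7550, q=701
i=9: a=1 ⇒ p=9801, q=910
→ (9801, 910).  Check: 9801²=96059601, 116·910²=96059600, difference 1.

9801 910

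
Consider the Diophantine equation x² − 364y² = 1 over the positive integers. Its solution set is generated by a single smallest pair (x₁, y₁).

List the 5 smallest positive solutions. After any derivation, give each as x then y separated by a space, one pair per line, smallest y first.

√364 → a₀=19, period (12,1,2,3,1,8,1,3,2,1,12,38); ℓ=12 even so k=11
step 0: (19, 1)  from 19·(1,0) + (0,1)
step 1: (229, 12)  from 12·(19,1) + (1,0)
step 2: (248, 13)  from 1·(229,12) + (19,1)
step 3: (725, 38)  from 2·(248,13) + (229,12)
step 4: (2423, 127)  from 3·(725,38) + (248,13)
…
step 6: (27607, 1447)  from 8·(3148,165) + (2423,127)
step 7: (30755, 1612)  from 1·(27607,1447) + (3148,165)
step 8: (119872, 6283)  from 3·(30755,1612) + (27607,1447)
step 9: (270499, 14178)  from 2·(119872,6283) + (30755,1612)
step 10: (390371, 20461)  from 1·(270499,14178) + (119872,6283)
step 11: (4954951, 259710)  from 12·(390371,20461) + (270499,14178)
fundamental: x₁=4954951, y₁=259710  (since 24551539412401 − 364·67449284100 = 1)
(4954951+259710√364)^2 = 49103078824801 + 2573700648420√364
(4954951+259710√364)^3 = 486606699052048124551 + 25505121203178395130√364
(4954951+259710√364)^4 = 4822224700149240710505379201 + 252753251621617410554928840√364
(4954951+259710√364)^5 = 47787774200457874208819626306623751 + 2504759953751544114971907242978550√364

4954951 259710
49103078824801 2573700648420
486606699052048124551 25505121203178395130
4822224700149240710505379201 252753251621617410554928840
47787774200457874208819626306623751 2504759953751544114971907242978550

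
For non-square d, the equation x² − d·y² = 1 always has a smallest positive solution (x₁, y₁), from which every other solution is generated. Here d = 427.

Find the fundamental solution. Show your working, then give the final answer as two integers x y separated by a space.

√427 = [20; 1,1,1,40, …], period ℓ=4 (even) → k=3
a_0=20:  p_0=20·1+0=20,  q_0=20·0+1=1
a_1=1:  p_1=1·20+1=21,  q_1=1·1+0=1
a_2=1:  p_2=1·21+20=41,  q_2=1·1+1=2
a_3=1:  p_3=1·41+21=62,  q_3=1·2+1=3
fundamental: x₁=62, y₁=3  (since 3844 − 427·9 = 1)

62 3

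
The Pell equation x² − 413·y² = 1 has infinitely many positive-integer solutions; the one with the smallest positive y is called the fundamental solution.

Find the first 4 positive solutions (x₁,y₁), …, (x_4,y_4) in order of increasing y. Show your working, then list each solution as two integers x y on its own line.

√413 = [20; 3,9,1,4,1,9,3,40, …], period ℓ=8 (even) → k=7
step 0: (20, 1)  from 20·(1,0) + (0,1)
…
step 3: (630, 31)  from 1·(569,28) + (61,3)
…
step 5: (3719, 183)  from 1·(3089,152) + (630,31)
step 6: (36560, 1799)  from 9·(3719,183) + (3089,152)
step 7: (113399, 5580)  from 3·(36560,1799) + (3719,183)
→ (113399, 5580).  Check: 113399²=12859333201, 413·5580²=12859333200, difference 1.
k=2:  x_2 = 113399·113399+413·5580·5580 = 25718666401,  y_2 = 113399·5580+5580·113399 = 1265532840
k=3:  x_3 = 113399·25718666401+413·5580·1265532840 = 5832942102300599,  y_3 = 113399·1265532840+5580·25718666401 = 287020317040740
k=4:  x_4 = 113399·5832942102300599+413·5580·287020317040740 = 1322899602891852585601,  y_4 = 113399·287020317040740+5580·5832942102300599 = 65095633862940217680

113399 5580
25718666401 1265532840
5832942102300599 287020317040740
1322899602891852585601 65095633862940217680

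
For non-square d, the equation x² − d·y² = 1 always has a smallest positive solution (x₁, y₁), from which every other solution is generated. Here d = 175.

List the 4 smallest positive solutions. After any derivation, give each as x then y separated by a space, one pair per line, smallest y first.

2024 153
8193151 619344
33165873224 2507104359
134255446617601 10148757825888

d=175: √d = [13; 4,2,1,2,4,26] (ℓ=6, even), read p_5/q_5
step 0: (13, 1)  from 13·(1,0) + (0,1)
step 1: (53, 4)  from 4·(13,1) + (1,0)
step 2: (119, 9)  from 2·(53,4) + (13,1)
step 3: (172, 13)  from 1·(119,9) + (53,4)
step 4: (463, 35)  from 2·(172,13) + (119,9)
step 5: (2024, 153)  from 4·(463,35) + (172,13)
(x₁, y₁) = (2024, 153);  2024² − 175·153² = 1 ✓
(2024+153√175)^2 = 8193151 + 619344√175
(2024+153√175)^3 = 33165873224 + 2507104359√175
(2024+153√175)^4 = 134255446617601 + 10148757825888√175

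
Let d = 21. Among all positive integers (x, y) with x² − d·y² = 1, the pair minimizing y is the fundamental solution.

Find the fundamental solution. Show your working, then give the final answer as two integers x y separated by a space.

[4; 1,1,2,1,1,8] for √21; ℓ=6 ⇒ convergent index 5
step 0: (4, 1)  from 4·(1,0) + (0,1)
…
step 2: (9, 2)  from 1·(5,1) + (4,1)
step 3: (23, 5)  from 2·(9,2) + (5,1)
step 4: (32, 7)  from 1·(23,5) + (9,2)
step 5: (55, 12)  from 1·(32,7) + (23,5)
fundamental: x₁=55, y₁=12  (since 3025 − 21·144 = 1)

55 12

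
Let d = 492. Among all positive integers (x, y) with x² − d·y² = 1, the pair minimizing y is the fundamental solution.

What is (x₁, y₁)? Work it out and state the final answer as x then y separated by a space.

29767 1342

√492 → a₀=22, period (5,1,1,10,1,1,5,44); ℓ=8 even so k=7
k=0  a_k=22  p_k/q_k = 22/1
k=1  a_k=5  p_k/q_k = 111/5
k=2  a_k=1  p_k/q_k = 133/6
k=3  a_k=1  p_k/q_k = 244/11
k=4  a_k=10  p_k/q_k = 2573/116
k=5  a_k=1  p_k/q_k = 2817/127
k=6  a_k=1  p_k/q_k = 5390/243
k=7  a_k=5  p_k/q_k = 29767/1342
→ (29767, 1342).  Check: 29767²=886074289, 492·1342²=886074288, difference 1.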